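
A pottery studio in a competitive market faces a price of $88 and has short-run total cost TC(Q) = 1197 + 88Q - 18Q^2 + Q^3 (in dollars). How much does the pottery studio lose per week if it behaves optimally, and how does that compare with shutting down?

Profit = -$333 at Q = 12

AVC = 88 - 18Q + Q^2 has its minimum $7 at Q = 9; price $88 clears that bar, so the firm operates.
MC = 88 - 36Q + 3Q^2. Setting P = MC and taking the root on the rising branch gives Q* = 12.
TR = 88·12 = 1056. TC = 1197 + 192 = 1389. Profit = 1056 − 1389 = -$333.
Shutting down would mean losing the fixed cost of $1197, so operating at a loss of $333 is better by $864.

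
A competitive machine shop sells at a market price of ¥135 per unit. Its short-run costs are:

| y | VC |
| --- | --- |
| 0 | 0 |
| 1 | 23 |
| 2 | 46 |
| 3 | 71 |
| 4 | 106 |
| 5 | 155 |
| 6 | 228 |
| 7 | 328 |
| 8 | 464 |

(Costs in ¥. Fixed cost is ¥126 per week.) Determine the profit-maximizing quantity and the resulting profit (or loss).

Compute π = P·y − TC at each output: y=0: -126; y=1: -14; y=2: 98; y=3: 208; y=4: 308; y=5: 394; y=6: 456; y=7: 491; y=8: 490.
Profit is maximized at y = 7. AVC there is 328/7 = ¥46.86 ≤ P, so producing beats shutting down (which would give -¥126).

y = 7; profit = ¥491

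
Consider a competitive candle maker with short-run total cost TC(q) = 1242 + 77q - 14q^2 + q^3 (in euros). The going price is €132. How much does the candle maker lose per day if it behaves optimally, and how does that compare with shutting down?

Profit = -€274 at q = 11

AVC = 77 - 14q + q^2; min AVC = €28 at q = 7. Since P = €132 ≥ min AVC, the firm produces.
With MC = 77 - 28q + 3q^2, P = MC on the upward-sloping part at q* = 11.
TR = 132·11 = 1452. TC = 1242 + 484 = 1726. Profit = 1452 − 1726 = -€274.
That loss of €274 beats the €1242 the firm would lose by shutting down; producing recovers €968 of fixed cost.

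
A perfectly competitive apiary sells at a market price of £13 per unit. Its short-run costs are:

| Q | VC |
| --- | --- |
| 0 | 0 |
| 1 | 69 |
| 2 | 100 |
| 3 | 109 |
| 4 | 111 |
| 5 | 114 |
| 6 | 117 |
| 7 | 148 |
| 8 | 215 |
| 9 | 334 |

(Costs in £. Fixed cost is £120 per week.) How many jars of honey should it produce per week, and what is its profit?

Q = 0 (shut down); profit = -£120

Profit at each row (π = 13Q − TC): Q=0: -120; Q=1: -176; Q=2: -194; Q=3: -190; Q=4: -179; Q=5: -169; Q=6: -159; Q=7: -177; Q=8: -231; Q=9: -337.
Profit is highest at Q = 0. Equivalently, the lowest AVC in the table is 117/6 ≈ £19.50 at Q = 6, and P = £13 falls below it — price never covers variable cost, so the firm shuts down and loses only its fixed cost.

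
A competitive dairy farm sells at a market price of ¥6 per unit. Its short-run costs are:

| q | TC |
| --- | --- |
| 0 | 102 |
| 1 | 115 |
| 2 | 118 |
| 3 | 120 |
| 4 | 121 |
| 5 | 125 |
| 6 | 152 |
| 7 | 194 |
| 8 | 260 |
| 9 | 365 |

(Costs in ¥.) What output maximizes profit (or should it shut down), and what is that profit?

q = 5; profit = -¥95

Tabulate TR − TC: q=0: -102; q=1: -109; q=2: -106; q=3: -102; q=4: -97; q=5: -95; q=6: -116; q=7: -152; q=8: -212; q=9: -311.
Profit is maximized at q = 5. AVC there is 23/5 = ¥4.60 ≤ P, so producing beats shutting down (which would give -¥102).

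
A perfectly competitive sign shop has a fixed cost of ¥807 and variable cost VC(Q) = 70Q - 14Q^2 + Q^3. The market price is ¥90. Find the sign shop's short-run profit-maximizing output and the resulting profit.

Profit = -¥207 at Q = 10

AVC = 70 - 14Q + Q^2; min AVC = ¥21 at Q = 7. Since P = ¥90 ≥ min AVC, the firm produces.
MC = 70 - 28Q + 3Q^2. Setting P = MC and taking the root on the rising branch gives Q* = 10.
TR = 90·10 = 900. TC = 807 + 300 = 1107. Profit = 900 − 1107 = -¥207.
That loss of ¥207 beats the ¥807 the firm would lose by shutting down; producing recovers ¥600 of fixed cost.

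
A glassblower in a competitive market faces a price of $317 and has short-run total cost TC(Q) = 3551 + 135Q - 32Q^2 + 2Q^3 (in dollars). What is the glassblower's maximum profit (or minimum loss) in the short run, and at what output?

AVC = 135 - 32Q + 2Q^2 has its minimum $7 at Q = 8; price $317 clears that bar, so the firm operates.
With MC = 135 - 64Q + 6Q^2, P = MC on the upward-sloping part at Q* = 13.
TR = 317·13 = 4121. TC = 3551 + 741 = 4292. Profit = 4121 − 4292 = -$171.
That loss of $171 beats the $3551 the firm would lose by shutting down; producing recovers $3380 of fixed cost.

Profit = -$171 at Q = 13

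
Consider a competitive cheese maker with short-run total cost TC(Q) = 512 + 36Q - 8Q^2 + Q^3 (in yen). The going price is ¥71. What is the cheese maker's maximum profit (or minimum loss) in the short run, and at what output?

Profit = -¥218 at Q = 7

AVC = 36 - 8Q + Q^2 has its minimum ¥20 at Q = 4; price ¥71 clears that bar, so the firm operates.
With MC = 36 - 16Q + 3Q^2, P = MC on the upward-sloping part at Q* = 7.
TR = 71·7 = 497. TC = 512 + 203 = 715. Profit = 497 − 715 = -¥218.
Shutting down would mean losing the fixed cost of ¥512, so operating at a loss of ¥218 is better by ¥294.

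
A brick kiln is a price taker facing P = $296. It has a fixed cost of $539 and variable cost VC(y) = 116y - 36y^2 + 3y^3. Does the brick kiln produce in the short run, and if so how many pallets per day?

Strip out fixed cost: VC = 116y - 36y^2 + 3y^3. Then AVC = 116 - 36y + 3y^2 and MC = 116 - 72y + 9y^2.
AVC hits its minimum where MC = AVC, at y = 6, giving min AVC = 116 - 36·6 + 3·6^2 = $8.
P = $296 exceeds min AVC = $8, so the firm stays open.
P = MC gives -180 - 72y + 9y^2 = 0, with roots -2 and 10. Take the larger (rising MC): y* = 10.
Check: AVC at y = 10 is $56 ≤ P, so revenue covers variable cost.
Profit = P·y − TC = 296·10 − 1099 = $1861.

Produce at y = 10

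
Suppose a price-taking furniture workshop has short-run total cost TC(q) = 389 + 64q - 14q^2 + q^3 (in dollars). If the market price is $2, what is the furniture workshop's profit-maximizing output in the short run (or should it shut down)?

Shut down

From TC, MC = TC'(q) = 64 - 28q + 3q^2 and AVC = VC/q = 64 - 14q + q^2.
The AVC parabola has its vertex at q = 14/2 = 7, where AVC = 64 - 14·7 + 7^2 = $15.
Since P = $2 < min AVC = $15, price fails to cover variable cost at any output.
The firm minimizes its loss by shutting down and losing only its fixed cost of $389.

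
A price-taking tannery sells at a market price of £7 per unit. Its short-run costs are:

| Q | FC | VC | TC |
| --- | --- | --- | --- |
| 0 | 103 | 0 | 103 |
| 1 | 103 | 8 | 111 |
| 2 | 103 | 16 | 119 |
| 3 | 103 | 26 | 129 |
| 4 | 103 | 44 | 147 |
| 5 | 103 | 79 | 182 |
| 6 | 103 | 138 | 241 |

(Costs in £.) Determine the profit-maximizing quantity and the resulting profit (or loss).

Profit at each row (π = 7Q − TC): Q=0: -103; Q=1: -104; Q=2: -105; Q=3: -108; Q=4: -119; Q=5: -147; Q=6: -199.
Profit is highest at Q = 0. Equivalently, the lowest AVC in the table is 8/1 ≈ £8 at Q = 1, and P = £7 falls below it — price never covers variable cost, so the firm shuts down and loses only its fixed cost.

Q = 0 (shut down); profit = -£103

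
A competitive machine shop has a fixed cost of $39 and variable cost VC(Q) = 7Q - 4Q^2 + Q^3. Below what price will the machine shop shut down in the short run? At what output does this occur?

$3 per unit, at Q = 2

The firm shuts down when price falls below the minimum of average variable cost. AVC = VC/Q = 7 - 4Q + Q^2.
At the minimum of AVC, MC = AVC. MC = 7 - 8Q + 3Q^2; setting MC = AVC gives 2Q^2 - 4Q = 0, so Q = 2. min AVC = 3.
So the shutdown price is $3.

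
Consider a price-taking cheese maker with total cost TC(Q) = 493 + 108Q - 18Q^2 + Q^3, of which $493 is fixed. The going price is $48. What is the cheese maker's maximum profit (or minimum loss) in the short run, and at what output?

AVC = 108 - 18Q + Q^2 has its minimum $27 at Q = 9; price $48 clears that bar, so the firm operates.
With MC = 108 - 36Q + 3Q^2, P = MC on the upward-sloping part at Q* = 10.
TR = 48·10 = 480. TC = 493 + 280 = 773. Profit = 480 − 773 = -$293.
That loss of $293 beats the $493 the firm would lose by shutting down; producing recovers $200 of fixed cost.

Profit = -$293 at Q = 10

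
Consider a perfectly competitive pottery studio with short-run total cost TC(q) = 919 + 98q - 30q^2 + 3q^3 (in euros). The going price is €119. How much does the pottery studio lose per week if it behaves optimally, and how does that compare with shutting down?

AVC = 98 - 30q + 3q^2 has its minimum €23 at q = 5; price €119 clears that bar, so the firm operates.
With MC = 98 - 60q + 9q^2, P = MC on the upward-sloping part at q* = 7.
TR = 119·7 = 833. TC = 919 + 245 = 1164. Profit = 833 − 1164 = -€331.
Shutting down would mean losing the fixed cost of €919, so operating at a loss of €331 is better by €588.

Profit = -€331 at q = 7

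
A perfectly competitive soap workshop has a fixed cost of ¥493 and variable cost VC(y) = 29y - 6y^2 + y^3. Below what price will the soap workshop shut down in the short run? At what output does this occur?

The firm shuts down when price falls below the minimum of average variable cost. AVC = VC/y = 29 - 6y + y^2.
dAVC/dy = -6 + 2y = 0 gives y = 3. min AVC = 29 - 6·3 + 3^2 = 20.
For P < ¥20 the firm produces nothing.

¥20 per unit, at y = 3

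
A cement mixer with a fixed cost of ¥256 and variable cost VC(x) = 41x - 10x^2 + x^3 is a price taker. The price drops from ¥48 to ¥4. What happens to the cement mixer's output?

Output falls from 7 to 0 (the firm shuts down)

MC = 41 - 20x + 3x^2; the shutdown threshold is min AVC = ¥16 (at x = 5).
At P = ¥48 ≥ min AVC, set P = MC on the rising branch: x = 7.
At P = ¥4 < min AVC = ¥16, price no longer covers variable cost at any output, so the firm shuts down: x = 0.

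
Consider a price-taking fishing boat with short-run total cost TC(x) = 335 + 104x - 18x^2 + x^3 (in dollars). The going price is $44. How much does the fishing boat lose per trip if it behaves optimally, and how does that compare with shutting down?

Profit = -$135 at x = 10

AVC = 104 - 18x + x^2 has its minimum $23 at x = 9; price $44 clears that bar, so the firm operates.
MC = 104 - 36x + 3x^2. Setting P = MC and taking the root on the rising branch gives x* = 10.
TR = 44·10 = 440. TC = 335 + 240 = 575. Profit = 440 − 575 = -$135.
By producing, the firm covers all variable cost plus $200 of fixed cost; shutting down would lose the full $335.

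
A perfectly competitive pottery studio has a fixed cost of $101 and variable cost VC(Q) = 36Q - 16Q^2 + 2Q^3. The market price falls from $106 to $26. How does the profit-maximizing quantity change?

MC = 36 - 32Q + 6Q^2; the shutdown threshold is min AVC = $4 (at Q = 4).
At P = $106 ≥ min AVC, set P = MC on the rising branch: Q = 7.
At P = $26 ≥ min AVC, set P = MC: Q = 5. The firm stays open but cuts output.

Output falls from 7 to 5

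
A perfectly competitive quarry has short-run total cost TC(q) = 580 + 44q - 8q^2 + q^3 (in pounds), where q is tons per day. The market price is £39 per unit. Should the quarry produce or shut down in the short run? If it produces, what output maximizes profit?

Produce at q = 5

Variable cost is VC = 44q - 8q^2 + q^3, so AVC = VC/q = 44 - 8q + q^2 and MC = dTC/dq = 44 - 16q + 3q^2.
The AVC parabola has its vertex at q = 8/2 = 4, where AVC = 44 - 8·4 + 4^2 = £28.
P = £39 exceeds min AVC = £28, so the firm stays open.
P = MC gives 5 - 16q + 3q^2 = 0, with roots 1/3 and 5. Take the larger (rising MC): q* = 5.
Check: AVC at q = 5 is £29 ≤ P, so revenue covers variable cost.
Profit = P·q − TC = 39·5 − 725 = -£530, a loss, but smaller than the £580 fixed cost the firm would lose by shutting down.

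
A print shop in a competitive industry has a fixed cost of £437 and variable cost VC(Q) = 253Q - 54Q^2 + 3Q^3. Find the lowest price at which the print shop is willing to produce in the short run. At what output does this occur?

£10 per unit, at Q = 9

The firm shuts down when price falls below the minimum of average variable cost. AVC = VC/Q = 253 - 54Q + 3Q^2.
dAVC/dQ = -54 + 6Q = 0 gives Q = 9. min AVC = 253 - 54·9 + 3·9^2 = 10.
So the shutdown price is £10.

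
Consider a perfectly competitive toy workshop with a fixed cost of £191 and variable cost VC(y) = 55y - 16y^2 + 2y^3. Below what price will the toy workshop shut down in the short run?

£23 per unit

The shutdown price is the minimum of AVC. VC = 55y - 16y^2 + 2y^3, so AVC = 55 - 16y + 2y^2.
At the minimum of AVC, MC = AVC. MC = 55 - 32y + 6y^2; setting MC = AVC gives 4y^2 - 16y = 0, so y = 4. min AVC = 23.
So the shutdown price is £23.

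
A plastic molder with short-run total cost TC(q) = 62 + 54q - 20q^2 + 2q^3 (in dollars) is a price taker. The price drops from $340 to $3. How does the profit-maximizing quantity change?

Output falls from 11 to 0 (the firm shuts down)

MC = 54 - 40q + 6q^2; the shutdown threshold is min AVC = $4 (at q = 5).
With P = $340 above the shutdown price, P = MC gives q = 11.
At P = $3 < min AVC = $4, price no longer covers variable cost at any output, so the firm shuts down: q = 0.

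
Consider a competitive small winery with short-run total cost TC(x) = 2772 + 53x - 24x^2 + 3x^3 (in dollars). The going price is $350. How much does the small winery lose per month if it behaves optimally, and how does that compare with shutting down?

Profit = -$342 at x = 9

AVC = 53 - 24x + 3x^2 has its minimum $5 at x = 4; price $350 clears that bar, so the firm operates.
With MC = 53 - 48x + 9x^2, P = MC on the upward-sloping part at x* = 9.
TR = 350·9 = 3150. TC = 2772 + 720 = 3492. Profit = 3150 − 3492 = -$342.
By producing, the firm covers all variable cost plus $2430 of fixed cost; shutting down would lose the full $2772.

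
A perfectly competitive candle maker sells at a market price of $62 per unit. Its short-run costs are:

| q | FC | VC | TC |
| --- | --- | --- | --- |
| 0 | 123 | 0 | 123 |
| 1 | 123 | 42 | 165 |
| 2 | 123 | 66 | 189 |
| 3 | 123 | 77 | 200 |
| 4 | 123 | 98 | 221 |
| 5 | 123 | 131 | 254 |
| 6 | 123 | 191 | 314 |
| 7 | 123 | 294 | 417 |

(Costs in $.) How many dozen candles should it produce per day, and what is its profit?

Compute π = P·q − TC at each output: q=0: -123; q=1: -103; q=2: -65; q=3: -14; q=4: 27; q=5: 56; q=6: 58; q=7: 17.
Profit is maximized at q = 6. AVC there is 191/6 = $31.83 ≤ P, so producing beats shutting down (which would give -$123).

q = 6; profit = $58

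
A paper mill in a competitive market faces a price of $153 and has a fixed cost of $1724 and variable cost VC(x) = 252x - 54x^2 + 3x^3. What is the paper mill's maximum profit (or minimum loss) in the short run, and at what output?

AVC = 252 - 54x + 3x^2; min AVC = $9 at x = 9. Since P = $153 ≥ min AVC, the firm produces.
MC = 252 - 108x + 9x^2. Setting P = MC and taking the root on the rising branch gives x* = 11.
TR = 153·11 = 1683. TC = 1724 + 231 = 1955. Profit = 1683 − 1955 = -$272.
That loss of $272 beats the $1724 the firm would lose by shutting down; producing recovers $1452 of fixed cost.

Profit = -$272 at x = 11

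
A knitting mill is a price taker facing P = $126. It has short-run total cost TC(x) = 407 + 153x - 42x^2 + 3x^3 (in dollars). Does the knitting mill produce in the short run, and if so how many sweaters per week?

From TC, MC = TC'(x) = 153 - 84x + 9x^2 and AVC = VC/x = 153 - 42x + 3x^2.
The AVC parabola has its vertex at x = 42/6 = 7, where AVC = 153 - 42·7 + 3·7^2 = $6.
Because $126 ≥ $6, revenue can cover variable cost; the firm operates.
Solving P = MC: 27 - 84x + 9x^2 = 0 ⇒ x = 1/3 or 9. On the upward-sloping branch, x* = 9.
Check: AVC at x = 9 is $18 ≤ P, so revenue covers variable cost.
Profit = P·x − TC = 126·9 − 569 = $565.

Produce at x = 9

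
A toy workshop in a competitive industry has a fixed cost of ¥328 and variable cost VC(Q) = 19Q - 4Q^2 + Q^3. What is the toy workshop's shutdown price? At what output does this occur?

¥15 per unit, at Q = 2

Short-run supply begins at min AVC. From VC = 19Q - 4Q^2 + Q^3, AVC = 19 - 4Q + Q^2.
dAVC/dQ = -4 + 2Q = 0 gives Q = 2. min AVC = 19 - 4·2 + 2^2 = 15.
So the shutdown price is ¥15.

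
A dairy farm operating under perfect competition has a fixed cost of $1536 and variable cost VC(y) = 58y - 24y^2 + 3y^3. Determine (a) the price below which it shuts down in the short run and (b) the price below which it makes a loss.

AVC = 58 - 24y + 3y^2; minimized at y = 4, giving min AVC = $10. That is the shutdown price.
ATC = 1536/y + 58 - 24y + 3y^2. Setting dATC/dy = −1536/y^2 − 24 + 6y = 0 gives y = 8 (since 6·8^3 − 24·8^2 = 1536).
min ATC = 1536/8 + 58 − 24·8 + 3·8^2 = $250. That is the break-even price.
Between these two prices the firm operates at a loss; above $250 it earns a profit.

Shutdown price = $10; break-even price = $250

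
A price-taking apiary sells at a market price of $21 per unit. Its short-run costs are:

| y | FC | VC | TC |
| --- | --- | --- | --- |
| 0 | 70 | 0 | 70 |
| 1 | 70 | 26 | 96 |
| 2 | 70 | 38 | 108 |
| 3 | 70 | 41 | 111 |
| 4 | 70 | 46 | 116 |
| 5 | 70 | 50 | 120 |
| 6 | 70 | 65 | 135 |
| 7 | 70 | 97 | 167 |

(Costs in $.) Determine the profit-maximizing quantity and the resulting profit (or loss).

y = 6; profit = -$9

Compute π = P·y − TC at each output: y=0: -70; y=1: -75; y=2: -66; y=3: -48; y=4: -32; y=5: -15; y=6: -9; y=7: -20.
Profit is maximized at y = 6. AVC there is 65/6 = $10.83 ≤ P, so producing beats shutting down (which would give -$70).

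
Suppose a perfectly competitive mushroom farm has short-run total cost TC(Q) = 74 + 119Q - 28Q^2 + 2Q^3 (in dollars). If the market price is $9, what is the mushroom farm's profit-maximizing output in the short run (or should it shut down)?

Shut down

From TC, MC = TC'(Q) = 119 - 56Q + 6Q^2 and AVC = VC/Q = 119 - 28Q + 2Q^2.
The AVC parabola has its vertex at Q = 28/4 = 7, where AVC = 119 - 28·7 + 2·7^2 = $21.
P = $9 lies below min AVC = $21; no output level covers variable cost.
Best response: produce nothing and absorb the $74 fixed cost.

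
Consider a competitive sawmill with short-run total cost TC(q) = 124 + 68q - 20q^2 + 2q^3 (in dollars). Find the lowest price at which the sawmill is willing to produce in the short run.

Short-run supply begins at min AVC. From VC = 68q - 20q^2 + 2q^3, AVC = 68 - 20q + 2q^2.
dAVC/dq = -20 + 4q = 0 gives q = 5. min AVC = 68 - 20·5 + 2·5^2 = 18.
So the shutdown price is $18.

$18 per unit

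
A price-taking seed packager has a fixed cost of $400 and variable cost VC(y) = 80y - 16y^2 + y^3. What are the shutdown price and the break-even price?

Shutdown price = $16; break-even price = $60

AVC = 80 - 16y + y^2; minimized at y = 8, giving min AVC = $16. That is the shutdown price.
ATC = 400/y + 80 - 16y + y^2. Setting dATC/dy = −400/y^2 − 16 + 2y = 0 gives y = 10 (since 2·10^3 − 16·10^2 = 400).
min ATC = 400/10 + 80 − 16·10 + 10^2 = $60. That is the break-even price.
Between these two prices the firm operates at a loss; above $60 it earns a profit.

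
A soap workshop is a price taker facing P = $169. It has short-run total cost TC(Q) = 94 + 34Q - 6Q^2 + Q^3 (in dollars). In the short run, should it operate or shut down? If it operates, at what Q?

Strip out fixed cost: VC = 34Q - 6Q^2 + Q^3. Then AVC = 34 - 6Q + Q^2 and MC = 34 - 12Q + 3Q^2.
AVC is minimized where dAVC/dQ = -6 + 2Q = 0, at Q = 3; min AVC = 34 - 6·3 + 3^2 = $25.
Since P = $169 ≥ min AVC = $25, price covers variable cost and the firm should produce.
Set P = MC: 169 = 34 - 12Q + 3Q^2 → -135 - 12Q + 3Q^2 = 0. The roots are Q = -5 and Q = 9; the profit-maximizing output is on the rising part of MC, so Q* = 9.
Check: AVC at Q = 9 is $61 ≤ P, so revenue covers variable cost.
Profit = P·Q − TC = 169·9 − 643 = $878.

Produce at Q = 9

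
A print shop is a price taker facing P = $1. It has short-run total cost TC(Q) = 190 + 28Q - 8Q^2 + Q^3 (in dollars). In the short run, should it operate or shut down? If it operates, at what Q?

From TC, MC = TC'(Q) = 28 - 16Q + 3Q^2 and AVC = VC/Q = 28 - 8Q + Q^2.
The AVC parabola has its vertex at Q = 8/2 = 4, where AVC = 28 - 8·4 + 4^2 = $12.
P = $1 lies below min AVC = $12; no output level covers variable cost.
Shutting down limits the loss to fixed cost, $190.

Shut down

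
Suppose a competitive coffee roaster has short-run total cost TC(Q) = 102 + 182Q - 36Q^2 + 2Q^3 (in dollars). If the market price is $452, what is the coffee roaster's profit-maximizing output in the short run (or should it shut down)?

Variable cost is VC = 182Q - 36Q^2 + 2Q^3, so AVC = VC/Q = 182 - 36Q + 2Q^2 and MC = dTC/dQ = 182 - 72Q + 6Q^2.
The AVC parabola has its vertex at Q = 36/4 = 9, where AVC = 182 - 36·9 + 2·9^2 = $20.
Since P = $452 ≥ min AVC = $20, price covers variable cost and the firm should produce.
Solving P = MC: -270 - 72Q + 6Q^2 = 0 ⇒ Q = -3 or 15. On the upward-sloping branch, Q* = 15.
Check: AVC at Q = 15 is $92 ≤ P, so revenue covers variable cost.
Profit = P·Q − TC = 452·15 − 1482 = $5298.

Produce at Q = 15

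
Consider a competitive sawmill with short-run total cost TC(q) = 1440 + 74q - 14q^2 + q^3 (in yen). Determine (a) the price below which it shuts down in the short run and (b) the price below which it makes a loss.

Shutdown price = min AVC. AVC = 74 - 14q + q^2, with vertex at q = 7 and minimum ¥25.
ATC = 1440/q + 74 - 14q + q^2. Setting dATC/dq = −1440/q^2 − 14 + 2q = 0 gives q = 12 (since 2·12^3 − 14·12^2 = 1440).
min ATC = 1440/12 + 74 − 14·12 + 12^2 = ¥170. That is the break-even price.
Between these two prices the firm operates at a loss; above ¥170 it earns a profit.

Shutdown price = ¥25; break-even price = ¥170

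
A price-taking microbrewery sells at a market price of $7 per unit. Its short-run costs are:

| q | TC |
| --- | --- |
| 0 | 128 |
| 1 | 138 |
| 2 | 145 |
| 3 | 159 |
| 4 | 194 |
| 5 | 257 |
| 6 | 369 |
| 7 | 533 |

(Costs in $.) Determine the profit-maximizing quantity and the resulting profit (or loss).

Profit at each row (π = 7q − TC): q=0: -128; q=1: -131; q=2: -131; q=3: -138; q=4: -166; q=5: -222; q=6: -327; q=7: -484.
Profit is highest at q = 0. Equivalently, the lowest AVC in the table is 17/2 ≈ $8.50 at q = 2, and P = $7 falls below it — price never covers variable cost, so the firm shuts down and loses only its fixed cost.

q = 0 (shut down); profit = -$128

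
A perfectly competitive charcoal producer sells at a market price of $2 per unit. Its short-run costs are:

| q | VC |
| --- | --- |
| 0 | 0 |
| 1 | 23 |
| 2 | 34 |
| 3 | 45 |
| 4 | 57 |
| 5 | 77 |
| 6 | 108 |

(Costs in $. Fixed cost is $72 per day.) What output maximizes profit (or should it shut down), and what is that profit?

q = 0 (shut down); profit = -$72

Tabulate TR − TC: q=0: -72; q=1: -93; q=2: -102; q=3: -111; q=4: -121; q=5: -139; q=6: -168.
Profit is highest at q = 0. Equivalently, the lowest AVC in the table is 57/4 ≈ $14.25 at q = 4, and P = $2 falls below it — price never covers variable cost, so the firm shuts down and loses only its fixed cost.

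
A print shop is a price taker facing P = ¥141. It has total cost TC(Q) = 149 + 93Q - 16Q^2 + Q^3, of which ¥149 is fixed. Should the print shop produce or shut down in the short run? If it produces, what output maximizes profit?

Strip out fixed cost: VC = 93Q - 16Q^2 + Q^3. Then AVC = 93 - 16Q + Q^2 and MC = 93 - 32Q + 3Q^2.
AVC hits its minimum where MC = AVC, at Q = 8, giving min AVC = 93 - 16·8 + 8^2 = ¥29.
Since P = ¥141 ≥ min AVC = ¥29, price covers variable cost and the firm should produce.
Set P = MC: 141 = 93 - 32Q + 3Q^2 → -48 - 32Q + 3Q^2 = 0. The roots are Q = -4/3 and Q = 12; the profit-maximizing output is on the rising part of MC, so Q* = 12.
Check: AVC at Q = 12 is ¥45 ≤ P, so revenue covers variable cost.
Profit = P·Q − TC = 141·12 − 689 = ¥1003.

Produce at Q = 12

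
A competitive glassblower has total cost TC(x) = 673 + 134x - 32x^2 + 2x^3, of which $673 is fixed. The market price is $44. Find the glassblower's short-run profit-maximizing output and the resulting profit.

Profit = -$349 at x = 9

AVC = 134 - 32x + 2x^2; min AVC = $6 at x = 8. Since P = $44 ≥ min AVC, the firm produces.
With MC = 134 - 64x + 6x^2, P = MC on the upward-sloping part at x* = 9.
TR = 44·9 = 396. TC = 673 + 72 = 745. Profit = 396 − 745 = -$349.
Shutting down would mean losing the fixed cost of $673, so operating at a loss of $349 is better by $324.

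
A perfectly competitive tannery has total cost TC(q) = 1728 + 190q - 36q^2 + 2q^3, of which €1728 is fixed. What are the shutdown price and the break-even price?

AVC = 190 - 36q + 2q^2; minimized at q = 9, giving min AVC = €28. That is the shutdown price.
ATC = 1728/q + 190 - 36q + 2q^2. Setting dATC/dq = −1728/q^2 − 36 + 4q = 0 gives q = 12 (since 4·12^3 − 36·12^2 = 1728).
min ATC = 1728/12 + 190 − 36·12 + 2·12^2 = €190. That is the break-even price.
Between these two prices the firm operates at a loss; above €190 it earns a profit.

Shutdown price = €28; break-even price = €190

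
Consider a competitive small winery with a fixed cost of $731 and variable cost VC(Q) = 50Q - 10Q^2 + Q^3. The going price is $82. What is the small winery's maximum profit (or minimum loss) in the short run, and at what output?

AVC = 50 - 10Q + Q^2; min AVC = $25 at Q = 5. Since P = $82 ≥ min AVC, the firm produces.
MC = 50 - 20Q + 3Q^2. Setting P = MC and taking the root on the rising branch gives Q* = 8.
TR = 82·8 = 656. TC = 731 + 272 = 1003. Profit = 656 − 1003 = -$347.
By producing, the firm covers all variable cost plus $384 of fixed cost; shutting down would lose the full $731.

Profit = -$347 at Q = 8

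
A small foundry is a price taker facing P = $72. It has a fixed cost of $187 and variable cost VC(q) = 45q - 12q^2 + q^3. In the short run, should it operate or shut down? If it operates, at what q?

Variable cost is VC = 45q - 12q^2 + q^3, so AVC = VC/q = 45 - 12q + q^2 and MC = dTC/dq = 45 - 24q + 3q^2.
AVC is minimized where dAVC/dq = -12 + 2q = 0, at q = 6; min AVC = 45 - 12·6 + 6^2 = $9.
Since P = $72 ≥ min AVC = $9, price covers variable cost and the firm should produce.
Solving P = MC: -27 - 24q + 3q^2 = 0 ⇒ q = -1 or 9. On the upward-sloping branch, q* = 9.
Check: AVC at q = 9 is $18 ≤ P, so revenue covers variable cost.
Profit = P·q − TC = 72·9 − 349 = $299.

Produce at q = 9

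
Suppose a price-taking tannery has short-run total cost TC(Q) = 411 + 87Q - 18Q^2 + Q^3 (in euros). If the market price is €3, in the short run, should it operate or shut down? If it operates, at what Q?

Variable cost is VC = 87Q - 18Q^2 + Q^3, so AVC = VC/Q = 87 - 18Q + Q^2 and MC = dTC/dQ = 87 - 36Q + 3Q^2.
AVC is minimized where dAVC/dQ = -18 + 2Q = 0, at Q = 9; min AVC = 87 - 18·9 + 9^2 = €6.
Since P = €3 < min AVC = €6, price fails to cover variable cost at any output.
The firm minimizes its loss by shutting down and losing only its fixed cost of €411.

Shut down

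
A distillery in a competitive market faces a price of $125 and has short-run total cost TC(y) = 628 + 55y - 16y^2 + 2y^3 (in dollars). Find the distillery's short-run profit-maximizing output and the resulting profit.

Profit = -$40 at y = 7

AVC = 55 - 16y + 2y^2; min AVC = $23 at y = 4. Since P = $125 ≥ min AVC, the firm produces.
With MC = 55 - 32y + 6y^2, P = MC on the upward-sloping part at y* = 7.
TR = 125·7 = 875. TC = 628 + 287 = 915. Profit = 875 − 915 = -$40.
That loss of $40 beats the $628 the firm would lose by shutting down; producing recovers $588 of fixed cost.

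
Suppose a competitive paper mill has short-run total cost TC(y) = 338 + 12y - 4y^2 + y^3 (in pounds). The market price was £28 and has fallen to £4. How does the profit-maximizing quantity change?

Output falls from 4 to 0 (the firm shuts down)

MC = 12 - 8y + 3y^2; the shutdown threshold is min AVC = £8 (at y = 2).
At P = £28 ≥ min AVC, set P = MC on the rising branch: y = 4.
At P = £4 < min AVC = £8, price no longer covers variable cost at any output, so the firm shuts down: y = 0.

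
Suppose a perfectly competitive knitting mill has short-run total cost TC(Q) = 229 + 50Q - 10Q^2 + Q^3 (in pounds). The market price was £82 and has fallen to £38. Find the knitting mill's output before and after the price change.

Output falls from 8 to 6

AVC = 50 - 10Q + Q^2, minimized at Q = 5 where min AVC = £25. MC = 50 - 20Q + 3Q^2.
At P = £82 ≥ min AVC, set P = MC on the rising branch: Q = 8.
At P = £38 ≥ min AVC, set P = MC: Q = 6. The firm stays open but cuts output.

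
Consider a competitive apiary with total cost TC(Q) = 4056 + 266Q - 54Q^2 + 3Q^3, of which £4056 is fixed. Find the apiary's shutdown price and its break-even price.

Shutdown price = min AVC. AVC = 266 - 54Q + 3Q^2, with vertex at Q = 9 and minimum £23.
ATC = 4056/Q + 266 - 54Q + 3Q^2. Setting dATC/dQ = −4056/Q^2 − 54 + 6Q = 0 gives Q = 13 (since 6·13^3 − 54·13^2 = 4056).
min ATC = 4056/13 + 266 − 54·13 + 3·13^2 = £383. That is the break-even price.
For £23 ≤ P < £383 the firm produces at a loss; below £23 it shuts down.

Shutdown price = £23; break-even price = £383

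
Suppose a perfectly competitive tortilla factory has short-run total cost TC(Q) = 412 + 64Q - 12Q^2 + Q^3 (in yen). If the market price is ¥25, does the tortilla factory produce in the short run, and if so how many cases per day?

Shut down

Variable cost is VC = 64Q - 12Q^2 + Q^3, so AVC = VC/Q = 64 - 12Q + Q^2 and MC = dTC/dQ = 64 - 24Q + 3Q^2.
AVC is minimized where dAVC/dQ = -12 + 2Q = 0, at Q = 6; min AVC = 64 - 12·6 + 6^2 = ¥28.
With P < min AVC (¥25 < ¥28), every unit sold adds to the loss.
Best response: produce nothing and absorb the ¥412 fixed cost.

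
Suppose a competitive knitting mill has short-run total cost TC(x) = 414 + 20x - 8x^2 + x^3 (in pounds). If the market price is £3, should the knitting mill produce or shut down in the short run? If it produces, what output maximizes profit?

Shut down

Variable cost is VC = 20x - 8x^2 + x^3, so AVC = VC/x = 20 - 8x + x^2 and MC = dTC/dx = 20 - 16x + 3x^2.
AVC hits its minimum where MC = AVC, at x = 4, giving min AVC = 20 - 8·4 + 4^2 = £4.
With P < min AVC (£3 < £4), every unit sold adds to the loss.
The firm minimizes its loss by shutting down and losing only its fixed cost of £414.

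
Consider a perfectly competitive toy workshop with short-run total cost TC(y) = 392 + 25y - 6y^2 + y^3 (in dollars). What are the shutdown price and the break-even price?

Shutdown price = $16; break-even price = $88

AVC = 25 - 6y + y^2; minimized at y = 3, giving min AVC = $16. That is the shutdown price.
ATC = 392/y + 25 - 6y + y^2. Setting dATC/dy = −392/y^2 − 6 + 2y = 0 gives y = 7 (since 2·7^3 − 6·7^2 = 392).
min ATC = 392/7 + 25 − 6·7 + 7^2 = $88. That is the break-even price.
Between these two prices the firm operates at a loss; above $88 it earns a profit.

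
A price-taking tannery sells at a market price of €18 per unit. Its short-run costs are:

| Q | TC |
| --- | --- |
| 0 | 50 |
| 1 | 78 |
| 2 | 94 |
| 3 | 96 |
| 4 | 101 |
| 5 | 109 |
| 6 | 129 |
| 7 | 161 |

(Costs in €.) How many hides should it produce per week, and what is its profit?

Tabulate TR − TC: Q=0: -50; Q=1: -60; Q=2: -58; Q=3: -42; Q=4: -29; Q=5: -19; Q=6: -21; Q=7: -35.
Profit is maximized at Q = 5. AVC there is 59/5 = €11.80 ≤ P, so producing beats shutting down (which would give -€50).

Q = 5; profit = -€19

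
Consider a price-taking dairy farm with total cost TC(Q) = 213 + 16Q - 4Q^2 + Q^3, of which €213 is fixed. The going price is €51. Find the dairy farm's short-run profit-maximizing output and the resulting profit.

AVC = 16 - 4Q + Q^2 has its minimum €12 at Q = 2; price €51 clears that bar, so the firm operates.
With MC = 16 - 8Q + 3Q^2, P = MC on the upward-sloping part at Q* = 5.
TR = 51·5 = 255. TC = 213 + 105 = 318. Profit = 255 − 318 = -€63.
That loss of €63 beats the €213 the firm would lose by shutting down; producing recovers €150 of fixed cost.

Profit = -€63 at Q = 5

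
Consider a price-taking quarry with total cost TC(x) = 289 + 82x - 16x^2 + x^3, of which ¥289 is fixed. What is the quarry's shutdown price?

¥18 per unit

The firm shuts down when price falls below the minimum of average variable cost. AVC = VC/x = 82 - 16x + x^2.
At the minimum of AVC, MC = AVC. MC = 82 - 32x + 3x^2; setting MC = AVC gives 2x^2 - 16x = 0, so x = 8. min AVC = 18.
For P < ¥18 the firm produces nothing.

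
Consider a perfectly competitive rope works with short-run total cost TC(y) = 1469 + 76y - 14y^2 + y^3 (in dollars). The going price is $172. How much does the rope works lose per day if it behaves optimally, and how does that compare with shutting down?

Profit = -$29 at y = 12

AVC = 76 - 14y + y^2; min AVC = $27 at y = 7. Since P = $172 ≥ min AVC, the firm produces.
MC = 76 - 28y + 3y^2. Setting P = MC and taking the root on the rising branch gives y* = 12.
TR = 172·12 = 2064. TC = 1469 + 624 = 2093. Profit = 2064 − 2093 = -$29.
Shutting down would mean losing the fixed cost of $1469, so operating at a loss of $29 is better by $1440.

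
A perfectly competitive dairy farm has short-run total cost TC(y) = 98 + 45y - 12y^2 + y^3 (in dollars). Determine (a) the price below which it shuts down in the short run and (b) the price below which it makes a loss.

AVC = 45 - 12y + y^2; minimized at y = 6, giving min AVC = $9. That is the shutdown price.
ATC = 98/y + 45 - 12y + y^2. Setting dATC/dy = −98/y^2 − 12 + 2y = 0 gives y = 7 (since 2·7^3 − 12·7^2 = 98).
min ATC = 98/7 + 45 − 12·7 + 7^2 = $24. That is the break-even price.
For $9 ≤ P < $24 the firm produces at a loss; below $9 it shuts down.

Shutdown price = $9; break-even price = $24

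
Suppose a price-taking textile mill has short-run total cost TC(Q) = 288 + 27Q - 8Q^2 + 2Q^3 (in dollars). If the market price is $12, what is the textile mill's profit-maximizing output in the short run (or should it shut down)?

Variable cost is VC = 27Q - 8Q^2 + 2Q^3, so AVC = VC/Q = 27 - 8Q + 2Q^2 and MC = dTC/dQ = 27 - 16Q + 6Q^2.
The AVC parabola has its vertex at Q = 8/4 = 2, where AVC = 27 - 8·2 + 2·2^2 = $19.
P = $12 lies below min AVC = $19; no output level covers variable cost.
The firm minimizes its loss by shutting down and losing only its fixed cost of $288.

Shut down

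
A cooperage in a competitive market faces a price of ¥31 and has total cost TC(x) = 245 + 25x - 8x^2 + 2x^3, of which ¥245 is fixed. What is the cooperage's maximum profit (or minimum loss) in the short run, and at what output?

AVC = 25 - 8x + 2x^2; min AVC = ¥17 at x = 2. Since P = ¥31 ≥ min AVC, the firm produces.
With MC = 25 - 16x + 6x^2, P = MC on the upward-sloping part at x* = 3.
TR = 31·3 = 93. TC = 245 + 57 = 302. Profit = 93 − 302 = -¥209.
Shutting down would mean losing the fixed cost of ¥245, so operating at a loss of ¥209 is better by ¥36.

Profit = -¥209 at x = 3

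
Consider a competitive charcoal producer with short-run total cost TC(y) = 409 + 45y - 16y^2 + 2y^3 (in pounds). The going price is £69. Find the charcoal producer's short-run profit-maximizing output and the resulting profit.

AVC = 45 - 16y + 2y^2; min AVC = £13 at y = 4. Since P = £69 ≥ min AVC, the firm produces.
MC = 45 - 32y + 6y^2. Setting P = MC and taking the root on the rising branch gives y* = 6.
TR = 69·6 = 414. TC = 409 + 126 = 535. Profit = 414 − 535 = -£121.
Shutting down would mean losing the fixed cost of £409, so operating at a loss of £121 is better by £288.

Profit = -£121 at y = 6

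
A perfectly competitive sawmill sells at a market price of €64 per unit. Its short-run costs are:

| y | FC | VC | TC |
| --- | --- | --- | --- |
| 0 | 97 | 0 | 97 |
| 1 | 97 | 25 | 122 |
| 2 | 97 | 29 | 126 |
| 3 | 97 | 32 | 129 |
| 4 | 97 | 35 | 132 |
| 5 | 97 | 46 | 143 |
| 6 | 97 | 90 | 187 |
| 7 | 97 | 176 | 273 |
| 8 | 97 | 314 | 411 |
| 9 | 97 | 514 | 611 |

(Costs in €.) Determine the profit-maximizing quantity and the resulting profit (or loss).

y = 6; profit = €197

Profit at each row (π = 64y − TC): y=0: -97; y=1: -58; y=2: 2; y=3: 63; y=4: 124; y=5: 177; y=6: 197; y=7: 175; y=8: 101; y=9: -35.
Profit is maximized at y = 6. AVC there is 90/6 = €15 ≤ P, so producing beats shutting down (which would give -€97).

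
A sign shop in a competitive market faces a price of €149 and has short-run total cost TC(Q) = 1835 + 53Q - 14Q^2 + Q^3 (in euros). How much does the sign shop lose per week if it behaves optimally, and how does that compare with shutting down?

AVC = 53 - 14Q + Q^2 has its minimum €4 at Q = 7; price €149 clears that bar, so the firm operates.
With MC = 53 - 28Q + 3Q^2, P = MC on the upward-sloping part at Q* = 12.
TR = 149·12 = 1788. TC = 1835 + 348 = 2183. Profit = 1788 − 2183 = -€395.
That loss of €395 beats the €1835 the firm would lose by shutting down; producing recovers €1440 of fixed cost.

Profit = -€395 at Q = 12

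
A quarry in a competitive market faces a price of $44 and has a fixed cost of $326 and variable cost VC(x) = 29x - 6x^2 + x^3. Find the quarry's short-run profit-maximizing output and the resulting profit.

Profit = -$226 at x = 5

AVC = 29 - 6x + x^2; min AVC = $20 at x = 3. Since P = $44 ≥ min AVC, the firm produces.
With MC = 29 - 12x + 3x^2, P = MC on the upward-sloping part at x* = 5.
TR = 44·5 = 220. TC = 326 + 120 = 446. Profit = 220 − 446 = -$226.
By producing, the firm covers all variable cost plus $100 of fixed cost; shutting down would lose the full $326.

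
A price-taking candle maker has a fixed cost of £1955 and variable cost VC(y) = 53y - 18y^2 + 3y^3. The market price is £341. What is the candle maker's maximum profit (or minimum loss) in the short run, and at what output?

Profit = -£35 at y = 8

AVC = 53 - 18y + 3y^2; min AVC = £26 at y = 3. Since P = £341 ≥ min AVC, the firm produces.
With MC = 53 - 36y + 9y^2, P = MC on the upward-sloping part at y* = 8.
TR = 341·8 = 2728. TC = 1955 + 808 = 2763. Profit = 2728 − 2763 = -£35.
That loss of £35 beats the £1955 the firm would lose by shutting down; producing recovers £1920 of fixed cost.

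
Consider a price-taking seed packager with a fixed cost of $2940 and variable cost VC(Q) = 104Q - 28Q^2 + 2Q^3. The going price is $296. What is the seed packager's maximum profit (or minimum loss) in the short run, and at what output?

AVC = 104 - 28Q + 2Q^2; min AVC = $6 at Q = 7. Since P = $296 ≥ min AVC, the firm produces.
MC = 104 - 56Q + 6Q^2. Setting P = MC and taking the root on the rising branch gives Q* = 12.
TR = 296·12 = 3552. TC = 2940 + 672 = 3612. Profit = 3552 − 3612 = -$60.
That loss of $60 beats the $2940 the firm would lose by shutting down; producing recovers $2880 of fixed cost.

Profit = -$60 at Q = 12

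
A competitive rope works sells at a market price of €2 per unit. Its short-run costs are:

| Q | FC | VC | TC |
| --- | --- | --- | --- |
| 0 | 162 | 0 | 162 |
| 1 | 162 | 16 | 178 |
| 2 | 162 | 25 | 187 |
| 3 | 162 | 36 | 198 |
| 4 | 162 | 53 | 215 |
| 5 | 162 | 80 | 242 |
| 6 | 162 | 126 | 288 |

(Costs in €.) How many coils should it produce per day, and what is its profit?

Q = 0 (shut down); profit = -€162

Tabulate TR − TC: Q=0: -162; Q=1: -176; Q=2: -183; Q=3: -192; Q=4: -207; Q=5: -232; Q=6: -276.
Profit is highest at Q = 0. Equivalently, the lowest AVC in the table is 36/3 ≈ €12 at Q = 3, and P = €2 falls below it — price never covers variable cost, so the firm shuts down and loses only its fixed cost.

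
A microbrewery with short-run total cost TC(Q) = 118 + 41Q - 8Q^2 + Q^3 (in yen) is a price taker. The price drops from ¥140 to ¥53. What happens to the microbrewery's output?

Output falls from 9 to 6

AVC = 41 - 8Q + Q^2, minimized at Q = 4 where min AVC = ¥25. MC = 41 - 16Q + 3Q^2.
At P = ¥140 ≥ min AVC, set P = MC on the rising branch: Q = 9.
At P = ¥53 ≥ min AVC, set P = MC: Q = 6. The firm stays open but cuts output.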